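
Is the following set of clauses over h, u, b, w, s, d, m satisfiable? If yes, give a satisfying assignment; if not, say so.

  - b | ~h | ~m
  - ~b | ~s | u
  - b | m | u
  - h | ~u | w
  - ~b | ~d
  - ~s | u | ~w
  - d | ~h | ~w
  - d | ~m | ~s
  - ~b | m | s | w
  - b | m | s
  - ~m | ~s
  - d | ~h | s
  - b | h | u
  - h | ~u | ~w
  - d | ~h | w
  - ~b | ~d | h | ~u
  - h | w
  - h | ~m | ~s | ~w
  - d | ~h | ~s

Set h = False.
  then (h | w) forces w = True.
  then (h | ~u | ~w) forces u = False.
  then (~s | u | ~w) forces s = False.
  then (b | h | u) forces b = True.
  then (~b | ~d) forces d = False.
Set m = False.
All clauses satisfied.

h = False; u = False; b = True; w = True; s = False; d = False; m = False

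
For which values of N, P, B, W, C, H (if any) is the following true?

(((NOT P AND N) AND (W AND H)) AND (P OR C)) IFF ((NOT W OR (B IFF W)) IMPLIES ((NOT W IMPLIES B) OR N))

N: True, P: False, B: True, W: True, C: True, H: True

  (((NOT P AND N) AND (W AND H)) AND (P OR C)) IFF ((NOT W OR (B IFF W)) IMPLIES ((NOT W IMPLIES B) OR N)) = True
    ((NOT P AND N) AND (W AND H)) AND (P OR C) = True
      (NOT P AND N) AND (W AND H) = True
        NOT P AND N = True
          NOT P = True
        W AND H = True
      P OR C = True
    (NOT W OR (B IFF W)) IMPLIES ((NOT W IMPLIES B) OR N) = True
      NOT W OR (B IFF W) = True
        NOT W = False
        B IFF W = True
      (NOT W IMPLIES B) OR N = True
        NOT W IMPLIES B = True
          NOT W = False
The formula evaluates to True.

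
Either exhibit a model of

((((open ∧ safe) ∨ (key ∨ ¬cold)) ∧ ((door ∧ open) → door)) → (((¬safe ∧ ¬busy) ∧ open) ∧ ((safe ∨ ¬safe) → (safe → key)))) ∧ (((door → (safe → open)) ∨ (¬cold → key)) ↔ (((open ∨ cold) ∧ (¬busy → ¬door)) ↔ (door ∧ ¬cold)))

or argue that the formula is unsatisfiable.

cold=T, safe=F, key=F, busy=F, open=T, door=T

  (((open ∧ safe) ∨ (key ∨ ¬cold)) ∧ ((door ∧ open) → door)) → (((¬safe ∧ ¬busy) ∧ open) ∧ ((safe ∨ ¬safe) → (safe → key))) = True
    ((open ∧ safe) ∨ (key ∨ ¬cold)) ∧ ((door ∧ open) → door) = False
      (open ∧ safe) ∨ (key ∨ ¬cold) = False
        open ∧ safe = False
        key ∨ ¬cold = False
          ¬cold = False
      (door ∧ open) → door = True
        door ∧ open = True
    ((¬safe ∧ ¬busy) ∧ open) ∧ ((safe ∨ ¬safe) → (safe → key)) = True
      (¬safe ∧ ¬busy) ∧ open = True
        ¬safe ∧ ¬busy = True
          ¬safe = True
          ¬busy = True
      (safe ∨ ¬safe) → (safe → key) = True
        safe ∨ ¬safe = True
          ¬safe = True
        safe → key = True
  ((door → (safe → open)) ∨ (¬cold → key)) ↔ (((open ∨ cold) ∧ (¬busy → ¬door)) ↔ (door ∧ ¬cold)) = True
    (door → (safe → open)) ∨ (¬cold → key) = True
      door → (safe → open) = True
        safe → open = True
      ¬cold → key = True
        ¬cold = False
    ((open ∨ cold) ∧ (¬busy → ¬door)) ↔ (door ∧ ¬cold) = True
      (open ∨ cold) ∧ (¬busy → ¬door) = False
        open ∨ cold = True
        ¬busy → ¬door = False
          ¬busy = True
          ¬door = False
      door ∧ ¬cold = False
        ¬cold = False
Both conjuncts True, so the formula holds.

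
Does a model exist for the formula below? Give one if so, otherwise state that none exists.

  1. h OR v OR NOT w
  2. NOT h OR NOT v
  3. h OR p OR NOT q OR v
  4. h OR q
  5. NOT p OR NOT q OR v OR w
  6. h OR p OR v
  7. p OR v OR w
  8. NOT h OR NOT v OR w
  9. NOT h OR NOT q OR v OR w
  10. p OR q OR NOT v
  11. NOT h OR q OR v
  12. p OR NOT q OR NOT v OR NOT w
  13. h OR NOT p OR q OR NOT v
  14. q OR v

Set w = False.
Try v = False:
  (p OR v OR w) forces p = True.
  (NOT p OR NOT q OR v OR w) forces q = False.
  clause (q OR v) is falsified — backtrack.
So v = True.
  then (NOT h OR NOT v) forces h = False.
  then (h OR q) forces q = True.
Set p = True.
All clauses satisfied.

w = False; v = True; h = False; p = True; q = True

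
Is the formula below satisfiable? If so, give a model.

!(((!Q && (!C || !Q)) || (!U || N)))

N = False, C = False, Q = True, U = True

  !(((!Q && (!C || !Q)) || (!U || N))) = True
    (!Q && (!C || !Q)) || (!U || N) = False
      !Q && (!C || !Q) = False
        !Q = False
        !C || !Q = True
          !C = True
          !Q = False
      !U || N = False
        !U = False
The formula evaluates to True.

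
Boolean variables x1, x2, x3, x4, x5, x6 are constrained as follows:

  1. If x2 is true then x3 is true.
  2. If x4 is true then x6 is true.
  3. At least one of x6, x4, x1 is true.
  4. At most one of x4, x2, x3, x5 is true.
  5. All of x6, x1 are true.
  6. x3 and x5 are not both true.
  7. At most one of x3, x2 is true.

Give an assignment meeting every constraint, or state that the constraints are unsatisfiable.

x1: True, x2: False, x3: False, x4: False, x5: True, x6: True

  (1) x2=F ⇒ x3: vacuous ✓
  (2) x4=F ⇒ x6: vacuous ✓
  (3) {x6, x4, x1}: 2 true — at least one ✓
  (4) {x4, x2, x3, x5}: 1 true — at most one ✓
  (5) {x6, x1}: all 2 true ✓
  (6) x3=F, x5=T — not both ✓
  (7) {x3, x2}: 0 true — at most one ✓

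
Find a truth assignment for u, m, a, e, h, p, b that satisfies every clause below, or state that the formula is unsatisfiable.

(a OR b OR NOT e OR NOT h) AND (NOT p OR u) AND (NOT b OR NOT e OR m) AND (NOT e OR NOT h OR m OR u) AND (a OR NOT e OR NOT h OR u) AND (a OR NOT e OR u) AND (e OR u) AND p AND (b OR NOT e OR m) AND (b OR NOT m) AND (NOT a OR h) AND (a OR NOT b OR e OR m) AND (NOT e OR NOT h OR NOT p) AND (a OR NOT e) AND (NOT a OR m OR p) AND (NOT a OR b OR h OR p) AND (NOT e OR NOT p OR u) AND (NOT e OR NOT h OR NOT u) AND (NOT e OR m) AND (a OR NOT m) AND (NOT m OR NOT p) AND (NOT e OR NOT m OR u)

u=T, m=F, a=T, e=F, h=T, p=T, b=F

Unit clause (p) forces p = True.
In (NOT m OR NOT p) only NOT m is left, so m = False.
In (NOT p OR u) only u is left, so u = True.
In (NOT e OR m) only NOT e is left, so e = False.
Set a = True.
  then (NOT a OR h) forces h = True.
Set b = False.
All clauses satisfied.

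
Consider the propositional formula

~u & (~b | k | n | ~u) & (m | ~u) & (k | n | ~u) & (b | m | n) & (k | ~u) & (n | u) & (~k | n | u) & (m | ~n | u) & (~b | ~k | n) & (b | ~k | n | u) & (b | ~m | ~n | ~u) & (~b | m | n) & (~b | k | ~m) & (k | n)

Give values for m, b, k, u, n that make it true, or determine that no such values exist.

Unit clause (~u) forces u = False.
In (n | u) only n is left, so n = True.
In (m | ~n | u) only m is left, so m = True.
Set b = True.
  then (~b | k | ~m) forces k = True.
All clauses satisfied.

m: True, b: True, k: True, u: False, n: True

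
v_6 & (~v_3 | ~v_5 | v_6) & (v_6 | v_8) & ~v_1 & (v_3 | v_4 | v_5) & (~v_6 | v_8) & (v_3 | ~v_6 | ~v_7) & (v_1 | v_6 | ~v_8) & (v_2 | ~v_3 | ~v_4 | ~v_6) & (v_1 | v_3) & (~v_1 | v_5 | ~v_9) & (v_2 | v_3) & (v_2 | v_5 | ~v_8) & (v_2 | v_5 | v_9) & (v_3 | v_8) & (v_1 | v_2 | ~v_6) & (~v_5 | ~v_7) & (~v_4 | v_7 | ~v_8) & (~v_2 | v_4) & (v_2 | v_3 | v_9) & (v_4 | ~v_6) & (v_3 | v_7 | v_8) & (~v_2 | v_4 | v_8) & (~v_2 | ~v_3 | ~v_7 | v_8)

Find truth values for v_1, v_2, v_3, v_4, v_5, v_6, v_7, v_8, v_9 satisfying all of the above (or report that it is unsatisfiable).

Unit clause (v_6) forces v_6 = True.
Unit clause (~v_1) forces v_1 = False.
In (~v_6 | v_8) only v_8 is left, so v_8 = True.
In (v_1 | v_3) only v_3 is left, so v_3 = True.
In (v_1 | v_2 | ~v_6) only v_2 is left, so v_2 = True.
In (~v_2 | v_4) only v_4 is left, so v_4 = True.
In (~v_4 | v_7 | ~v_8) only v_7 is left, so v_7 = True.
In (~v_5 | ~v_7) only ~v_5 is left, so v_5 = False.
Set v_9 = True.
All clauses satisfied.

v_1: False; v_2: True; v_3: True; v_4: True; v_5: False; v_6: True; v_7: True; v_8: True; v_9: True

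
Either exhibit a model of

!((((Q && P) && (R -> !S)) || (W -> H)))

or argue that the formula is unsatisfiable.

W = True, P = True, S = True, R = True, Q = True, H = False

  !((((Q && P) && (R -> !S)) || (W -> H))) = True
    ((Q && P) && (R -> !S)) || (W -> H) = False
      (Q && P) && (R -> !S) = False
        Q && P = True
        R -> !S = False
          !S = False
      W -> H = False
The formula evaluates to True.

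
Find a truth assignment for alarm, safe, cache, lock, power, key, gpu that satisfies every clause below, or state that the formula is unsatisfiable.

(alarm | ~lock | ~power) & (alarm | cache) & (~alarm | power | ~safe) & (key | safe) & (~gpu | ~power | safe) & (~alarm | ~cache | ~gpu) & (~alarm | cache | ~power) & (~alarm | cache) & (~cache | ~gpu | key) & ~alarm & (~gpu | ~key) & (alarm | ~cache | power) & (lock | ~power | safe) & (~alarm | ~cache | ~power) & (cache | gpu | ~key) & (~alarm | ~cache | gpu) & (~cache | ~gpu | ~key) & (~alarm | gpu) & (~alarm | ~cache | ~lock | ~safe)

Unit clause (~alarm) forces alarm = False.
In (alarm | cache) only cache is left, so cache = True.
In (alarm | ~cache | power) only power is left, so power = True.
In (alarm | ~lock | ~power) only ~lock is left, so lock = False.
In (lock | ~power | safe) only safe is left, so safe = True.
Set key = True.
  then (~gpu | ~key) forces gpu = False.
All clauses satisfied.

alarm: False; safe: True; cache: True; lock: False; power: True; key: True; gpu: False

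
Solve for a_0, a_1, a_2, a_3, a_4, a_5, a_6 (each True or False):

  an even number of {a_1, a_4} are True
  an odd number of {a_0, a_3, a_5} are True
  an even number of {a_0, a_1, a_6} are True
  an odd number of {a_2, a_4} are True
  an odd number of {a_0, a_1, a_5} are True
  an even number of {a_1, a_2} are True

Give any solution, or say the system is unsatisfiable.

The formula is unsatisfiable.

Adding constraints 1, 4, 6 mod 2: every variable appears an even number of times on the left, so the left side is 0.
But the right sides sum to 1 (mod 2). 0 ≠ 1 — the system is inconsistent.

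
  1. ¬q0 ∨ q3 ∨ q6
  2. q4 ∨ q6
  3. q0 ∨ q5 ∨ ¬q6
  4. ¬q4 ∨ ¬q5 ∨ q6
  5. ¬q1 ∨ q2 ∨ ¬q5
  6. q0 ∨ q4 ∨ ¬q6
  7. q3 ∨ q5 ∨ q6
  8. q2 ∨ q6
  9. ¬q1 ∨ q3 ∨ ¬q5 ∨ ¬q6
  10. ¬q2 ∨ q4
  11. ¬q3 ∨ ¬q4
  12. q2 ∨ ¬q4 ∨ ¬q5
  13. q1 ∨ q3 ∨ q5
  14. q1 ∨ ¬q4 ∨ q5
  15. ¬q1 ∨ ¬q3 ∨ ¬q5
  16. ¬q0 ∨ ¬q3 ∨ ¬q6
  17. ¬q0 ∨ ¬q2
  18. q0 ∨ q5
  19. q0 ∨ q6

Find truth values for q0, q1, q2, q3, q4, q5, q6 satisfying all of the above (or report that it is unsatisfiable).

q0 = True, q1 = True, q2 = False, q3 = False, q4 = False, q5 = False, q6 = True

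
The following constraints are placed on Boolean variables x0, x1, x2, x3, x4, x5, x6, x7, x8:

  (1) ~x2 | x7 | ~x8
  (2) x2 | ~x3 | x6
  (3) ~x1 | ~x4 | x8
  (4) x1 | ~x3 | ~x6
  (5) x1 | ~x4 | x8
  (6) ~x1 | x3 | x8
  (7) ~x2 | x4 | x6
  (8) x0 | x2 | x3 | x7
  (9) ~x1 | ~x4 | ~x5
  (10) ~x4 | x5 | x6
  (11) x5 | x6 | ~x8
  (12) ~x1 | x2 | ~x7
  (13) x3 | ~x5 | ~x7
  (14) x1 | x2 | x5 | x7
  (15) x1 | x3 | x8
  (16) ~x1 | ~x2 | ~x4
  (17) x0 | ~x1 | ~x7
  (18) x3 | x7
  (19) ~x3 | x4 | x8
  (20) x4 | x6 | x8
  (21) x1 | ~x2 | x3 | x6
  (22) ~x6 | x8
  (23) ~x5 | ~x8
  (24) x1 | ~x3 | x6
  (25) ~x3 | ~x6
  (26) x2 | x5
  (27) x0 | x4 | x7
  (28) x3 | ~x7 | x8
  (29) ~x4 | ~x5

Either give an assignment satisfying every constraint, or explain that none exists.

Set x0 = False.
Set x1 = False.
Try x2 = False:
  (x2 | x5) forces x5 = True.
  (~x5 | ~x8) forces x8 = False.
  (x1 | ~x4 | x8) forces x4 = False.
  (x1 | x3 | x8) forces x3 = True.
  clause (~x3 | x4 | x8) is falsified — backtrack.
So x2 = True.
Set x3 = False.
  then (x1 | x3 | x8) forces x8 = True.
  then (x3 | x7) forces x7 = True.
  then (x1 | ~x2 | x3 | x6) forces x6 = True.
  then (~x5 | ~x8) forces x5 = False.
Set x4 = True.
All clauses satisfied.

x0=F; x1=F; x2=T; x3=F; x4=T; x5=F; x6=T; x7=T; x8=T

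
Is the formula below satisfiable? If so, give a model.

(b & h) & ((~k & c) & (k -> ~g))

b = True, g = False, c = True, k = False, h = True

  b & h = True
  (~k & c) & (k -> ~g) = True
    ~k & c = True
      ~k = True
    k -> ~g = True
      ~g = True
Both conjuncts True, so the formula holds.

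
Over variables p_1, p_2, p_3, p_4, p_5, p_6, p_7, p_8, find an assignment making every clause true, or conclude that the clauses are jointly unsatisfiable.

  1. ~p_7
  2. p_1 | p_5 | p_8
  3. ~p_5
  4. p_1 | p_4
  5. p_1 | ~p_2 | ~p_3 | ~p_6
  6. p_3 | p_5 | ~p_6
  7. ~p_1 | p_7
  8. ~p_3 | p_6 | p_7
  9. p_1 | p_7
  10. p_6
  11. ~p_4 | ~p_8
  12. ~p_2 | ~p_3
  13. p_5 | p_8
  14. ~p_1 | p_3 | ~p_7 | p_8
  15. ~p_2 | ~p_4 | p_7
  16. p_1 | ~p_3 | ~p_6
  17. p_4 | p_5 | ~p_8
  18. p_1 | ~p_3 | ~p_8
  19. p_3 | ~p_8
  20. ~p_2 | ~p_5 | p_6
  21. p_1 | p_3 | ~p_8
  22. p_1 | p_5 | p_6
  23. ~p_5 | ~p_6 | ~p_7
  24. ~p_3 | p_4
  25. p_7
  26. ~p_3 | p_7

Case p_7 = True:
  Clause (~p_7) is falsified — contradiction.
Case p_7 = False:
  Clause (p_7) is falsified — contradiction.
Both cases fail, so the formula is unsatisfiable.

UNSATISFIABLE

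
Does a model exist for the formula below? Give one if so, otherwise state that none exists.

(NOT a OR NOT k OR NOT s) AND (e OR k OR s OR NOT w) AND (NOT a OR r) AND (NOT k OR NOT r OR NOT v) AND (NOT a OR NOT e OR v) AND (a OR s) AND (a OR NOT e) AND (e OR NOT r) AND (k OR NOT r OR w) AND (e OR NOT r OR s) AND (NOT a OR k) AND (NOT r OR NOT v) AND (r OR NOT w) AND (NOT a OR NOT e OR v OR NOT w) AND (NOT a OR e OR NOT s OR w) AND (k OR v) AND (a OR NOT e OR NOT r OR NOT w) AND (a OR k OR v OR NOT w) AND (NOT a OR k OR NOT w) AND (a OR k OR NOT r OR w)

w: False, s: True, k: True, e: False, a: False, v: True, r: False

Try w = True:
  (r OR NOT w) forces r = True.
  (e OR NOT r) forces e = True.
  (a OR NOT e) forces a = True.
  (NOT a OR NOT e OR v) forces v = True.
  clause (NOT r OR NOT v) is falsified — backtrack.
So w = False.
Try s = False:
  (a OR s) forces a = True.
  (NOT a OR r) forces r = True.
  (e OR NOT r) forces e = True.
  (NOT a OR NOT e OR v) forces v = True.
  clause (NOT r OR NOT v) is falsified — backtrack.
So s = True.
Set k = True.
  then (NOT a OR NOT k OR NOT s) forces a = False.
  then (a OR NOT e) forces e = False.
  then (e OR NOT r) forces r = False.
Set v = True.
All clauses satisfied.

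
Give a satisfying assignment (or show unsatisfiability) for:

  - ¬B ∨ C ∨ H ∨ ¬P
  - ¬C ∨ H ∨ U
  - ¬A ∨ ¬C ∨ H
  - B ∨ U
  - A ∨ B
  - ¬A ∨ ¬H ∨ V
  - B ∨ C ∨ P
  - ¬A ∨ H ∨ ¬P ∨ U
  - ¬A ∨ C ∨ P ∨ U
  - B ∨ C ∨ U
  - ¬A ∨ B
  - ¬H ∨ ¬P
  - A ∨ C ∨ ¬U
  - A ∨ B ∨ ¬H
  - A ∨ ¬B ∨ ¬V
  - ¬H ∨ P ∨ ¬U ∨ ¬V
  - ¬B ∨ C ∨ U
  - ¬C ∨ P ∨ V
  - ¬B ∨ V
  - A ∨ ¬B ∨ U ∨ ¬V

H: True, A: True, U: False, B: True, V: True, C: True, P: False

Set H = True.
  then (¬H ∨ ¬P) forces P = False.
Set A = True.
  then (¬A ∨ ¬H ∨ V) forces V = True.
  then (¬A ∨ B) forces B = True.
  then (¬H ∨ P ∨ ¬U ∨ ¬V) forces U = False.
  then (¬B ∨ C ∨ U) forces C = True.
All clauses satisfied.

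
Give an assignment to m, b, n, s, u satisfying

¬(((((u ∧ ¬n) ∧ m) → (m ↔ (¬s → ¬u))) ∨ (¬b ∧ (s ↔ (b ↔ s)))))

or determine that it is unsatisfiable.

m: True, b: True, n: False, s: False, u: True

  ¬(((((u ∧ ¬n) ∧ m) → (m ↔ (¬s → ¬u))) ∨ (¬b ∧ (s ↔ (b ↔ s))))) = True
    (((u ∧ ¬n) ∧ m) → (m ↔ (¬s → ¬u))) ∨ (¬b ∧ (s ↔ (b ↔ s))) = False
      ((u ∧ ¬n) ∧ m) → (m ↔ (¬s → ¬u)) = False
        (u ∧ ¬n) ∧ m = True
          u ∧ ¬n = True
            ¬n = True
        m ↔ (¬s → ¬u) = False
          ¬s → ¬u = False
            ¬s = True
            ¬u = False
      ¬b ∧ (s ↔ (b ↔ s)) = False
        ¬b = False
        s ↔ (b ↔ s) = True
          b ↔ s = False
The formula evaluates to True.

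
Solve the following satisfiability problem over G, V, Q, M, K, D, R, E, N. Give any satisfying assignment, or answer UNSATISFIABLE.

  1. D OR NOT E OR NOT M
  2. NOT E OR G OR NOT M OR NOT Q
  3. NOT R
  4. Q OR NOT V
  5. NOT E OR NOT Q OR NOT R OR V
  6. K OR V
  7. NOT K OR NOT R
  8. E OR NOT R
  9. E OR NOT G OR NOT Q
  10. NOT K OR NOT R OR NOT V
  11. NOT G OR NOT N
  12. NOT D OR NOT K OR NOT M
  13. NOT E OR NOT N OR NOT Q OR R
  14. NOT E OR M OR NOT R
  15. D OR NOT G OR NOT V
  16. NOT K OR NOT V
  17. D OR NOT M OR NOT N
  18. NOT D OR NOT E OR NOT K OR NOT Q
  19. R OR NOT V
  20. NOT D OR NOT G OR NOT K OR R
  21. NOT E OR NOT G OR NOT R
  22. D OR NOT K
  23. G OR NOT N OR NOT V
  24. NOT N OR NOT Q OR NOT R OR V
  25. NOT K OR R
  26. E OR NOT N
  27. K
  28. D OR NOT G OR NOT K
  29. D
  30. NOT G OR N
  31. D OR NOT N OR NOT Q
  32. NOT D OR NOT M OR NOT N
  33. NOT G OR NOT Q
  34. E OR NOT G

Case K = True:
  (NOT R) forces R = False.
  Clause (NOT K OR R) is falsified — contradiction.
Case K = False:
  Clause (K) is falsified — contradiction.
Both cases fail, so the formula is unsatisfiable.

No satisfying assignment exists.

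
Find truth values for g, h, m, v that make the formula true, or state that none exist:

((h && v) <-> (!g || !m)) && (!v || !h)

g = True, h = False, m = True, v = True

  (h && v) <-> (!g || !m) = True
    h && v = False
    !g || !m = False
      !g = False
      !m = False
  !v || !h = True
    !v = False
    !h = True
Both conjuncts True, so the formula holds.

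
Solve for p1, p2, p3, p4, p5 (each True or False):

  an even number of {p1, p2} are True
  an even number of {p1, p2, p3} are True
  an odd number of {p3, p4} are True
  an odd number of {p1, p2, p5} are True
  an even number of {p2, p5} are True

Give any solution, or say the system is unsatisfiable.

p1=T; p2=T; p3=F; p4=T; p5=T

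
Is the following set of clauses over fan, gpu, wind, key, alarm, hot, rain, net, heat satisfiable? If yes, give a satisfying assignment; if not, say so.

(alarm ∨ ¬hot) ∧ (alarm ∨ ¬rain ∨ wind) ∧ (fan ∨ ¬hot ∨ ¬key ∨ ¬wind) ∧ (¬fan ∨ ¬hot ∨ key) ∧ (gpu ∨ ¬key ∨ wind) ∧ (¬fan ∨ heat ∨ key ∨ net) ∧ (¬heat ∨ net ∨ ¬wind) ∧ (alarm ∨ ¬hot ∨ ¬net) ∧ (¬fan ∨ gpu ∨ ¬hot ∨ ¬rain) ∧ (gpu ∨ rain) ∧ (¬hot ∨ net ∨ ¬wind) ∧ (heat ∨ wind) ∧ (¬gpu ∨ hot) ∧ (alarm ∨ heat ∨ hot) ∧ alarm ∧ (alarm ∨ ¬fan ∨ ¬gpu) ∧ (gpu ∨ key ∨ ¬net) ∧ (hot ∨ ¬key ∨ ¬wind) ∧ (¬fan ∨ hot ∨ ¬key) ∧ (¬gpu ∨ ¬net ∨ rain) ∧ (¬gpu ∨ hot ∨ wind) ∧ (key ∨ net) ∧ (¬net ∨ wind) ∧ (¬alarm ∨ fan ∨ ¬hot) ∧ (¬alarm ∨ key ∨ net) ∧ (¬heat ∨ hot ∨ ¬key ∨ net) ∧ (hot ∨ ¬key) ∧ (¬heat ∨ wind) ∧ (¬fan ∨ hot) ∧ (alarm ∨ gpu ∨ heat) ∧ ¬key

The formula is unsatisfiable.

Case key = True:
  Clause (¬key) is falsified — contradiction.
Case key = False:
  (alarm) forces alarm = True.
  (key ∨ net) forces net = True.
  (gpu ∨ key ∨ ¬net) forces gpu = True.
  (¬gpu ∨ hot) forces hot = True.
  (¬fan ∨ ¬hot ∨ key) forces fan = False.
  Clause (¬alarm ∨ fan ∨ ¬hot) is falsified — contradiction.
Both cases fail, so the formula is unsatisfiable.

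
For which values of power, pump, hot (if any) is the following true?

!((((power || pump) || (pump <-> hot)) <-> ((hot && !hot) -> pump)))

power=F, pump=F, hot=T

  !((((power || pump) || (pump <-> hot)) <-> ((hot && !hot) -> pump))) = True
    ((power || pump) || (pump <-> hot)) <-> ((hot && !hot) -> pump) = False
      (power || pump) || (pump <-> hot) = False
        power || pump = False
        pump <-> hot = False
      (hot && !hot) -> pump = True
        hot && !hot = False
          !hot = False
The formula evaluates to True.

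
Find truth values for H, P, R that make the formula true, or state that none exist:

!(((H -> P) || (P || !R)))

H: True, P: False, R: True

  !(((H -> P) || (P || !R))) = True
    (H -> P) || (P || !R) = False
      H -> P = False
      P || !R = False
        !R = False
The formula evaluates to True.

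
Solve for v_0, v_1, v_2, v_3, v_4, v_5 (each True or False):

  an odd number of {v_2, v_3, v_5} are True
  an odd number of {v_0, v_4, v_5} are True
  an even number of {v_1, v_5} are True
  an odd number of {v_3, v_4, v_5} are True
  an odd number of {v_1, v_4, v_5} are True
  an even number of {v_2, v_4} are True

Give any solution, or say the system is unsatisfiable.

v_0=T; v_1=T; v_2=T; v_3=T; v_4=T; v_5=T

{v_2, v_3, v_5}: 3 true → odd ✓
{v_0, v_4, v_5}: 3 true → odd ✓
{v_1, v_5}: 2 true → even ✓
{v_3, v_4, v_5}: 3 true → odd ✓
{v_1, v_4, v_5}: 3 true → odd ✓
{v_2, v_4}: 2 true → even ✓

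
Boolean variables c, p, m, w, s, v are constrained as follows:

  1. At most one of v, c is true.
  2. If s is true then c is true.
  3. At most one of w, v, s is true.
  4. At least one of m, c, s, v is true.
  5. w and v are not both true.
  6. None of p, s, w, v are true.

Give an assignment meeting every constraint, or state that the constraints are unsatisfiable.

c = False, p = False, m = True, w = False, s = False, v = False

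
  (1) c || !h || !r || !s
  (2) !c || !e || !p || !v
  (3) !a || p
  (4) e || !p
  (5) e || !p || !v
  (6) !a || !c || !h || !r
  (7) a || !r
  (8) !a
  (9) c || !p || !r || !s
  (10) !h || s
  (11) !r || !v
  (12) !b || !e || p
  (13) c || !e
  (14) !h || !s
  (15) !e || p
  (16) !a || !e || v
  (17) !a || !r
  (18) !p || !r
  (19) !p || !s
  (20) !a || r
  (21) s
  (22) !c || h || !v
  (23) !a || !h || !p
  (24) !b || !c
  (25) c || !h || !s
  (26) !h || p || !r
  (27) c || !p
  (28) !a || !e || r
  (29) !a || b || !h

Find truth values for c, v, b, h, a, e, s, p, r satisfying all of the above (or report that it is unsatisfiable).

Unit clause (!a) forces a = False.
Unit clause (s) forces s = True.
In (a || !r) only !r is left, so r = False.
In (!h || !s) only !h is left, so h = False.
In (!p || !s) only !p is left, so p = False.
In (!e || p) only !e is left, so e = False.
Set c = False.
Set v = True.
Set b = True.
All clauses satisfied.

c: False; v: True; b: True; h: False; a: False; e: False; s: True; p: False; r: False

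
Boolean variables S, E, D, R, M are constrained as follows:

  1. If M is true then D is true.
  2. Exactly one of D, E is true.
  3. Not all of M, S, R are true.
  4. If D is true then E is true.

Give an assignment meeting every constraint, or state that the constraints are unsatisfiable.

S = True, E = True, D = False, R = False, M = False

  (1) M=F ⇒ D: vacuous ✓
  (2) {D, E}: 1 true — exactly one ✓
  (3) {M, S, R}: 1/3 true — not all ✓
  (4) D=F ⇒ E: vacuous ✓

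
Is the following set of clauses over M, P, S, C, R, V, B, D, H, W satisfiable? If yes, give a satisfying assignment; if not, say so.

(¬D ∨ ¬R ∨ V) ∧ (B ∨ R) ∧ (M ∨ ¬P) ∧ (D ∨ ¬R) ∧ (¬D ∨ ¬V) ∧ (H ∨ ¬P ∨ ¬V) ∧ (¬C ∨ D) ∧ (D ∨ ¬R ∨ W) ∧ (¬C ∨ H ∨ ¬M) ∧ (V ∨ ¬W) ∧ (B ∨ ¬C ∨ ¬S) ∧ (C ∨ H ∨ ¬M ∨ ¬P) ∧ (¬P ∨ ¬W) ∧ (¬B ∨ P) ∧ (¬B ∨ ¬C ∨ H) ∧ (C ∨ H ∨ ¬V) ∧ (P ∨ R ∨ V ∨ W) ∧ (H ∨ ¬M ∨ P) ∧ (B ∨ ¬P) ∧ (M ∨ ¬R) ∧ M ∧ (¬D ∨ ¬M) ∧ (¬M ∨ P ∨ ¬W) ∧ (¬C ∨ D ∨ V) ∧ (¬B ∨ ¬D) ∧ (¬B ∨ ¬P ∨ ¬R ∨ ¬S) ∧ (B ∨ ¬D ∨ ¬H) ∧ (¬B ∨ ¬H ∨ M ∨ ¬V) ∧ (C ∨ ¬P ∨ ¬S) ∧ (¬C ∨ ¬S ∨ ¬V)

M = True, P = True, S = False, C = False, R = False, V = False, B = True, D = False, H = True, W = False

Unit clause (M) forces M = True.
In (¬D ∨ ¬M) only ¬D is left, so D = False.
In (D ∨ ¬R) only ¬R is left, so R = False.
In (¬C ∨ D) only ¬C is left, so C = False.
In (B ∨ R) only B is left, so B = True.
In (¬B ∨ P) only P is left, so P = True.
In (C ∨ ¬P ∨ ¬S) only ¬S is left, so S = False.
In (C ∨ H ∨ ¬M ∨ ¬P) only H is left, so H = True.
In (¬P ∨ ¬W) only ¬W is left, so W = False.
Set V = False.
All clauses satisfied.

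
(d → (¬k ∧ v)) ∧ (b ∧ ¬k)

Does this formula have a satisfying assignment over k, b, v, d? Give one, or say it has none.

k=F; b=T; v=T; d=F

  d → (¬k ∧ v) = True
    ¬k ∧ v = True
      ¬k = True
  b ∧ ¬k = True
    ¬k = True
Both conjuncts True, so the formula holds.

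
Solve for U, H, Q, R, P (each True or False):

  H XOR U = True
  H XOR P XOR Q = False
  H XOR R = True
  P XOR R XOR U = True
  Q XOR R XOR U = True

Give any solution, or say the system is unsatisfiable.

U: True, H: False, Q: True, R: True, P: True

H XOR U = F XOR T = True ✓
H XOR P XOR Q = F XOR T XOR T = False ✓
H XOR R = F XOR T = True ✓
P XOR R XOR U = T XOR T XOR T = True ✓
Q XOR R XOR U = T XOR T XOR T = True ✓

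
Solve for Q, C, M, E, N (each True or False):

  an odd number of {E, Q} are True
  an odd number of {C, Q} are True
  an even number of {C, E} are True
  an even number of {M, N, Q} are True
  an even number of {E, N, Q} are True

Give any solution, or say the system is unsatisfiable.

Q=F, C=T, M=T, E=T, N=T

{E, Q}: 1 true → odd ✓
{C, Q}: 1 true → odd ✓
{C, E}: 2 true → even ✓
{M, N, Q}: 2 true → even ✓
{E, N, Q}: 2 true → even ✓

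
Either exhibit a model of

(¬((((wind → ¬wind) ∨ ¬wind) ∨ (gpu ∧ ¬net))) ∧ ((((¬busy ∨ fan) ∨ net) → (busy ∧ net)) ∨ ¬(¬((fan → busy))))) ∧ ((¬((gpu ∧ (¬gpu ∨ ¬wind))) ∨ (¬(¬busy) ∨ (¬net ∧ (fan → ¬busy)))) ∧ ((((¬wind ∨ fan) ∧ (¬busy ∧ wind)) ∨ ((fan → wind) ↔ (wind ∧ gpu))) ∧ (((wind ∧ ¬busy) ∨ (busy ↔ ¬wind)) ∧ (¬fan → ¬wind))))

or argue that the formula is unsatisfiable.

Case wind = True: the formula simplifies to (¬((gpu ∧ ¬net)) ∧ ((((¬busy ∨ fan) ∨ net) → (busy ∧ net)) ∨ ¬(¬((fan → busy))))) ∧ ((¬((gpu ∧ ¬gpu)) ∨ (¬(¬busy) ∨ (¬net ∧ (fan → ¬busy)))) ∧ (((fan ∧ ¬busy) ∨ gpu) ∧ ((¬busy ∨ ¬busy) ∧ fan))).
  busy = True: the conjunct ¬busy ∨ ¬busy becomes ¬True ∨ ¬True = False.
  busy = False: simplifies to (¬((gpu ∧ ¬net)) ∧ ¬(¬(¬fan))) ∧ ((¬((gpu ∧ ¬gpu)) ∨ ¬net) ∧ ((fan ∨ gpu) ∧ fan)).
    fan = True: the conjunct ¬(¬(¬fan)) becomes ¬(¬False) = False.
    fan = False: the conjunct fan is False.
Case wind = False: the conjunct ¬((((wind → ¬wind) ∨ ¬wind) ∨ (gpu ∧ ¬net))) becomes ¬((True ∨ (gpu ∧ ¬net))) = False.
Both cases fail — unsatisfiable.

Unsatisfiable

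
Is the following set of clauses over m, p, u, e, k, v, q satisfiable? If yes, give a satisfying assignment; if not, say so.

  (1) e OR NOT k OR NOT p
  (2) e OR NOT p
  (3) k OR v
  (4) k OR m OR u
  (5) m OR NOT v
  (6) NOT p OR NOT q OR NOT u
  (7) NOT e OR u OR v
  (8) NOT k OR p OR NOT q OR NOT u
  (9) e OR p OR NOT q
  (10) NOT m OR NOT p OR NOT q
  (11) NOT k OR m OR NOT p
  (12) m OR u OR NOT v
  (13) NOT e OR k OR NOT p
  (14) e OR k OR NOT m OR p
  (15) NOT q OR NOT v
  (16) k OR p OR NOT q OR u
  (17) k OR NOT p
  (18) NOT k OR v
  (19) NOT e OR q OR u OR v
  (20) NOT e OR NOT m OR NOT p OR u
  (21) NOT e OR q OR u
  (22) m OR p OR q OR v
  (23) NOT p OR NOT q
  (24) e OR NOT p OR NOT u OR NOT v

m = True; p = False; u = True; e = True; k = False; v = True; q = False

Try m = False:
  (m OR NOT v) forces v = False.
  (k OR v) forces k = True.
  clause (NOT k OR v) is falsified — backtrack.
So m = True.
Set p = False.
Set u = True.
Set e = True.
Set k = False.
  then (k OR v) forces v = True.
  then (NOT q OR NOT v) forces q = False.
All clauses satisfied.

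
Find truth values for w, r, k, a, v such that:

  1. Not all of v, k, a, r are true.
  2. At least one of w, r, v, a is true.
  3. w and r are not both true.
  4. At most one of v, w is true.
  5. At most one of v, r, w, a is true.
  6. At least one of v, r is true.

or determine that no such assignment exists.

w = False, r = False, k = True, a = False, v = True

  (1) {v, k, a, r}: 2/4 true — not all ✓
  (2) {w, r, v, a}: 1 true — at least one ✓
  (3) w=F, r=F — not both ✓
  (4) {v, w}: 1 true — at most one ✓
  (5) {v, r, w, a}: 1 true — at most one ✓
  (6) {v, r}: 1 true — at least one ✓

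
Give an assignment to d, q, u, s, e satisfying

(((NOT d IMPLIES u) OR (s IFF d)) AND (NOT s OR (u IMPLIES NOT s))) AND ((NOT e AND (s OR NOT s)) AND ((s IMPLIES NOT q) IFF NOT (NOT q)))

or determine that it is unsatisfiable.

d = False; q = True; u = False; s = False; e = False

  ((NOT d IMPLIES u) OR (s IFF d)) AND (NOT s OR (u IMPLIES NOT s)) = True
    (NOT d IMPLIES u) OR (s IFF d) = True
      NOT d IMPLIES u = False
        NOT d = True
      s IFF d = True
    NOT s OR (u IMPLIES NOT s) = True
      NOT s = True
      u IMPLIES NOT s = True
        NOT s = True
  (NOT e AND (s OR NOT s)) AND ((s IMPLIES NOT q) IFF NOT (NOT q)) = True
    NOT e AND (s OR NOT s) = True
      NOT e = True
      s OR NOT s = True
        NOT s = True
    (s IMPLIES NOT q) IFF NOT (NOT q) = True
      s IMPLIES NOT q = True
        NOT q = False
      NOT (NOT q) = True
        NOT q = False
Both conjuncts True, so the formula holds.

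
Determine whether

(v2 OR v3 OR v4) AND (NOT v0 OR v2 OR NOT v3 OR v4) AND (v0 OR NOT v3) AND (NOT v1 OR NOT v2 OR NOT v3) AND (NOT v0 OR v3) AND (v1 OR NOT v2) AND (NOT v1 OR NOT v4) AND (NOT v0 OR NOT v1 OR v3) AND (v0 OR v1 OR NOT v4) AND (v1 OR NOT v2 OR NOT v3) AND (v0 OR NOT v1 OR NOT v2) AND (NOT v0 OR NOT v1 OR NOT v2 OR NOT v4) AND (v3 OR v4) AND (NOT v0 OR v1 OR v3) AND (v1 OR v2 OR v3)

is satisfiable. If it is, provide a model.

Set v0 = True.
  then (NOT v0 OR v3) forces v3 = True.
Try v1 = True:
  (NOT v1 OR NOT v2 OR NOT v3) forces v2 = False.
  (NOT v0 OR v2 OR NOT v3 OR v4) forces v4 = True.
  clause (NOT v1 OR NOT v4) is falsified — backtrack.
So v1 = False.
  then (v1 OR NOT v2) forces v2 = False.
  then (NOT v0 OR v2 OR NOT v3 OR v4) forces v4 = True.
All clauses satisfied.

v0 = True; v1 = False; v2 = False; v3 = True; v4 = True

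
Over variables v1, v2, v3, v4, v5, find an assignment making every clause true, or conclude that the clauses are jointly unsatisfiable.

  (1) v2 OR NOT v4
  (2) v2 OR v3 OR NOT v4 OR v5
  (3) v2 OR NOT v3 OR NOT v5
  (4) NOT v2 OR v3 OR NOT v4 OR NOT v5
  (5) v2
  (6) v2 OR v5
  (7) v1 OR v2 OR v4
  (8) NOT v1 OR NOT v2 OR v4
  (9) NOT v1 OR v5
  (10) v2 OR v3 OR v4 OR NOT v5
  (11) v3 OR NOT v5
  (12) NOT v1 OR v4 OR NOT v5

v1 = False, v2 = True, v3 = True, v4 = True, v5 = True

Unit clause (v2) forces v2 = True.
Set v1 = False.
Set v3 = True.
Set v4 = True.
Set v5 = True.
All clauses satisfied.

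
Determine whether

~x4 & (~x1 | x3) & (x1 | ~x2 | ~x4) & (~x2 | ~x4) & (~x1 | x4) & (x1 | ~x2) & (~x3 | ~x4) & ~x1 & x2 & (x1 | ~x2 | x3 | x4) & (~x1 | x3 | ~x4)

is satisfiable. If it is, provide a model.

Case x1 = True:
  Clause (~x1) is falsified — contradiction.
Case x1 = False:
  (~x4) forces x4 = False.
  (x1 | ~x2) forces x2 = False.
  Clause (x2) is falsified — contradiction.
Both cases fail, so the formula is unsatisfiable.

Unsatisfiable — no assignment works.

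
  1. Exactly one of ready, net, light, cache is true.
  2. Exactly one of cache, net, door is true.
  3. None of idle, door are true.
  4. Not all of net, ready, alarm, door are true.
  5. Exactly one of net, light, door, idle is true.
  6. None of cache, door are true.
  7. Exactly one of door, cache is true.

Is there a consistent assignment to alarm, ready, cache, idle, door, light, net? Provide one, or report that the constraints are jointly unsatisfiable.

Unsatisfiable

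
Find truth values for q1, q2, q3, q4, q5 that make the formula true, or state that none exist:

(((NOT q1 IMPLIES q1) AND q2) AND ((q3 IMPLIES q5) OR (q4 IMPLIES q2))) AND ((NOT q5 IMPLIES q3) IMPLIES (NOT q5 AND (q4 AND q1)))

q1=T, q2=T, q3=F, q4=T, q5=F

  ((NOT q1 IMPLIES q1) AND q2) AND ((q3 IMPLIES q5) OR (q4 IMPLIES q2)) = True
    (NOT q1 IMPLIES q1) AND q2 = True
      NOT q1 IMPLIES q1 = True
        NOT q1 = False
    (q3 IMPLIES q5) OR (q4 IMPLIES q2) = True
      q3 IMPLIES q5 = True
      q4 IMPLIES q2 = True
  (NOT q5 IMPLIES q3) IMPLIES (NOT q5 AND (q4 AND q1)) = True
    NOT q5 IMPLIES q3 = False
      NOT q5 = True
    NOT q5 AND (q4 AND q1) = True
      NOT q5 = True
      q4 AND q1 = True
Both conjuncts True, so the formula holds.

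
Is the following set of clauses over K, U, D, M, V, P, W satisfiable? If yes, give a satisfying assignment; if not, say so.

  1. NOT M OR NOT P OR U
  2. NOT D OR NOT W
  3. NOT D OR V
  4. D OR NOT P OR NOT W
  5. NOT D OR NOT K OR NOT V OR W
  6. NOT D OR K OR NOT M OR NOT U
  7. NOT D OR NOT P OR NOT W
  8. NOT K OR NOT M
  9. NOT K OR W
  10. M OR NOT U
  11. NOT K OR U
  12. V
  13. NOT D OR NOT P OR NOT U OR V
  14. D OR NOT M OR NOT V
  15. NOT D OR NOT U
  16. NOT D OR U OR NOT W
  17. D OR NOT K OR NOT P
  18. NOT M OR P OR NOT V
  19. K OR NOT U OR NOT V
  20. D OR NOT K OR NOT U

Unit clause (V) forces V = True.
Set K = False.
  then (K OR NOT U OR NOT V) forces U = False.
Set D = False.
  then (D OR NOT M OR NOT V) forces M = False.
Set P = False.
Set W = False.
All clauses satisfied.

K=F, U=F, D=F, M=F, V=T, P=F, W=F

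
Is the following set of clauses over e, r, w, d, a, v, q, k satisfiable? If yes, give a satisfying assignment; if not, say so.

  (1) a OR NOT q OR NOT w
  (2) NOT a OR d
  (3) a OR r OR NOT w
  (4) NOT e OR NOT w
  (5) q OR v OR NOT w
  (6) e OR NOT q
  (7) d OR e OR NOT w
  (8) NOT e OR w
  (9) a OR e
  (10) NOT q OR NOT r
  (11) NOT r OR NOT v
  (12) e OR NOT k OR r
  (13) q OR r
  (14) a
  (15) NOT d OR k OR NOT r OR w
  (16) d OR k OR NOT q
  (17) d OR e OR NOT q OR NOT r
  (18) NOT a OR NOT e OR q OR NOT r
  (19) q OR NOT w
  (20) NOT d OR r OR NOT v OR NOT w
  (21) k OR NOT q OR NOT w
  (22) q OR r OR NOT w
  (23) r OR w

Unit clause (a) forces a = True.
In (NOT a OR d) only d is left, so d = True.
Try e = True:
  (NOT e OR NOT w) forces w = False.
  clause (NOT e OR w) is falsified — backtrack.
So e = False.
  then (e OR NOT q) forces q = False.
  then (q OR r) forces r = True.
  then (q OR NOT w) forces w = False.
  then (NOT r OR NOT v) forces v = False.
  then (NOT d OR k OR NOT r OR w) forces k = True.
All clauses satisfied.

e=F, r=T, w=F, d=T, a=T, v=F, q=F, k=T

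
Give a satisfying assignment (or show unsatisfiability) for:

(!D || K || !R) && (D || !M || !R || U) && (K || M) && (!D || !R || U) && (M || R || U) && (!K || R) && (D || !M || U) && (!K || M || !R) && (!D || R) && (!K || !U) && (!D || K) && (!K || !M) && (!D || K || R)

Set R = False.
  then (!K || R) forces K = False.
  then (!D || R) forces D = False.
  then (K || M) forces M = True.
  then (D || !M || U) forces U = True.
All clauses satisfied.

R = False, M = True, U = True, D = False, K = False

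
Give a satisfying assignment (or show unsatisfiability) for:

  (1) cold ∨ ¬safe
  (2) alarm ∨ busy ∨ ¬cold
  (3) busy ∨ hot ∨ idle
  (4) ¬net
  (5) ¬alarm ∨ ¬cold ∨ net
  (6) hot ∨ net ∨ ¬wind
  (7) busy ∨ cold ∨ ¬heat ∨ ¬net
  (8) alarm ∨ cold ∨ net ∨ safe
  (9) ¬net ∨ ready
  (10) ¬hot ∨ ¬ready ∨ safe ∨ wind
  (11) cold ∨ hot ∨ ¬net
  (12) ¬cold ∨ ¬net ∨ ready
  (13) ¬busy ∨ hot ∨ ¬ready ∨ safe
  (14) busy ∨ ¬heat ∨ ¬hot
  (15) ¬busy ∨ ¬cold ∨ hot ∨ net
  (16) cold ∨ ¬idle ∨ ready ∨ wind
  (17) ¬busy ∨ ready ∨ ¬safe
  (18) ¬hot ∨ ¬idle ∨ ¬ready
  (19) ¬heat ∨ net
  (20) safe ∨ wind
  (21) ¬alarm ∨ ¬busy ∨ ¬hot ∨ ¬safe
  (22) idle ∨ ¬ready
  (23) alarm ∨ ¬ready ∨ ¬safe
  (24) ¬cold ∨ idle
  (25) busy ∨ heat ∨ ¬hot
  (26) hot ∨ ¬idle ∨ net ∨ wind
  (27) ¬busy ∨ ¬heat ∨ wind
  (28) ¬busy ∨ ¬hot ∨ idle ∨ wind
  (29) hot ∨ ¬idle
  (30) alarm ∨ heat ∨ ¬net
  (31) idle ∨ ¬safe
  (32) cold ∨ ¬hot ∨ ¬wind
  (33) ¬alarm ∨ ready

alarm: False, safe: False, ready: False, net: False, busy: True, hot: True, heat: False, cold: True, wind: True, idle: True

Unit clause (¬net) forces net = False.
In (¬heat ∨ net) only ¬heat is left, so heat = False.
Try alarm = True:
  (¬alarm ∨ ¬cold ∨ net) forces cold = False.
  (cold ∨ ¬safe) forces safe = False.
  (safe ∨ wind) forces wind = True.
  (hot ∨ net ∨ ¬wind) forces hot = True.
  clause (cold ∨ ¬hot ∨ ¬wind) is falsified — backtrack.
So alarm = False.
Set safe = False.
  then (alarm ∨ cold ∨ net ∨ safe) forces cold = True.
  then (safe ∨ wind) forces wind = True.
  then (¬cold ∨ idle) forces idle = True.
  then (hot ∨ ¬idle) forces hot = True.
  then (alarm ∨ busy ∨ ¬cold) forces busy = True.
  then (¬hot ∨ ¬idle ∨ ¬ready) forces ready = False.
All clauses satisfied.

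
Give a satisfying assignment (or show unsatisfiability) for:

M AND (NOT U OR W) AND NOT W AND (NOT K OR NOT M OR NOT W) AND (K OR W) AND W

Case W = True:
  Clause (NOT W) is falsified — contradiction.
Case W = False:
  Clause (W) is falsified — contradiction.
Both cases fail, so the formula is unsatisfiable.

Unsatisfiable — no assignment works.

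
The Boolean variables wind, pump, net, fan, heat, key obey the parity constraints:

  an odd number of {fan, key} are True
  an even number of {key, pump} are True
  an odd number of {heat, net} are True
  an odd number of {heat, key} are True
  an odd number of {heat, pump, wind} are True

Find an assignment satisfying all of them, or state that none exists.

wind = False, pump = True, net = True, fan = False, heat = False, key = True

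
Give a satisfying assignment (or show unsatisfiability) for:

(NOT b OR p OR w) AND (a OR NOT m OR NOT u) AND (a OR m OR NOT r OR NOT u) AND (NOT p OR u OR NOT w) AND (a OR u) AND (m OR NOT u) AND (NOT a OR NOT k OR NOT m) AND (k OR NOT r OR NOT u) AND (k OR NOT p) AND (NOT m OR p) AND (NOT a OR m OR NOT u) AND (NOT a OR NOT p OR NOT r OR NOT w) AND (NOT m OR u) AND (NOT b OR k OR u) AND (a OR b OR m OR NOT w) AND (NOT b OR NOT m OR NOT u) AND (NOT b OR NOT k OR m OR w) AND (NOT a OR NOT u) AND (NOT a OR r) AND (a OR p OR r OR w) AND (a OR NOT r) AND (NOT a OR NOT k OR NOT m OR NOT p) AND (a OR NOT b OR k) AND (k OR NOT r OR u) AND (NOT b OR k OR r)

k = True; u = False; m = False; b = False; r = True; w = False; p = True; a = True

Set k = True.
Try u = True:
  (m OR NOT u) forces m = True.
  (a OR NOT m OR NOT u) forces a = True.
  clause (NOT a OR NOT k OR NOT m) is falsified — backtrack.
So u = False.
  then (a OR u) forces a = True.
  then (NOT a OR NOT k OR NOT m) forces m = False.
  then (NOT a OR r) forces r = True.
Set b = False.
Set w = False.
Set p = True.
All clauses satisfied.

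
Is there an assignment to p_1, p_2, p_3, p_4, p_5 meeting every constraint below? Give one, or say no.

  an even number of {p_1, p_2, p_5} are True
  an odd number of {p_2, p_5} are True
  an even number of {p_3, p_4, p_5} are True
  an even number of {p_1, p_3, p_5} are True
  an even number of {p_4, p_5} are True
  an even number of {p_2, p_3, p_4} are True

Unsatisfiable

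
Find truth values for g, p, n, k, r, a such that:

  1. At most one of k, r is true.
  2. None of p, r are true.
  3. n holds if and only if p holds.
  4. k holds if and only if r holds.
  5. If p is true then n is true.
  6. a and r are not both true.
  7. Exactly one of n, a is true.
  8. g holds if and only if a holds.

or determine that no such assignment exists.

g = True, p = False, n = False, k = False, r = False, a = True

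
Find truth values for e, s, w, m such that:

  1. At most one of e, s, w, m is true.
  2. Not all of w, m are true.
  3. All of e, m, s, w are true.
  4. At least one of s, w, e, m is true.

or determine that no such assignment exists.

Case e = True:
  (1) with e=T forces s = False.
  Constraint (3) is violated (s=F) — contradiction.
Case e = False:
  Constraint (3) is violated (e=F) — contradiction.
Both cases fail — unsatisfiable.

The formula is unsatisfiable.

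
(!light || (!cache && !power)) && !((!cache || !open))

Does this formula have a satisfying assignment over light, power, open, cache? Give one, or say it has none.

light = False; power = True; open = True; cache = True

  !light || (!cache && !power) = True
    !light = True
    !cache && !power = False
      !cache = False
      !power = False
  !((!cache || !open)) = True
    !cache || !open = False
      !cache = False
      !open = False
Both conjuncts True, so the formula holds.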